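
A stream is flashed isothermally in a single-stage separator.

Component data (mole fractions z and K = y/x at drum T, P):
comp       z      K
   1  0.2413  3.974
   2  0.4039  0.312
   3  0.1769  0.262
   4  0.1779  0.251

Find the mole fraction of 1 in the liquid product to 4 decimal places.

Material balance + equilibrium reduce to Σ zᵢ(Kᵢ−1)/(1+β(Kᵢ−1)) = 0.
g(0) = ΣzᵢKᵢ − 1 = 0.1759 and g(1) = 1 − Σzᵢ/Kᵢ = -1.7392, so a root lies in (0, 1).
Newton–Raphson from β = 0.5:
  β = 0.5000: g = -0.55497, g' = -1.2864 → β = 0.0686
  β = 0.0686: g = 0.02644, g' = -1.9008 → β = 0.0825
  β = 0.0825: g = 0.00062, g' = -1.8137 → β = 0.0828
Converged at β = 0.0828.
Compositions from xᵢ = zᵢ/(1+β(Kᵢ−1)), yᵢ = Kᵢxᵢ:
  1: x = 0.1936, y = 0.7694
  2: x = 0.4283, y = 0.1336
  3: x = 0.1884, y = 0.0494
  4: x = 0.1897, y = 0.0476

x_1 = 0.1936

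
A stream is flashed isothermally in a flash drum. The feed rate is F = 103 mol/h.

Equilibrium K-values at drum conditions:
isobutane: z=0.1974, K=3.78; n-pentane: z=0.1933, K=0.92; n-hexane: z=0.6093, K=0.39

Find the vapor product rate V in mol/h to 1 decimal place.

V = 11.9 mol/h

Iterate (Newton) starting at V/F = 0.31:
  V/F = 0.3100: g = -0.17945, g' = -0.7862 → V/F = 0.0818
  V/F = 0.0818: g = 0.04040, g' = -1.2653 → V/F = 0.1137
  V/F = 0.1137: g = 0.00201, g' = -1.1439 → V/F = 0.1154
Converged at V/F = 0.1154.
Then V = V/F·F = 0.1154·103 = 11.9 mol/h and L = F − V = 91.1 mol/h.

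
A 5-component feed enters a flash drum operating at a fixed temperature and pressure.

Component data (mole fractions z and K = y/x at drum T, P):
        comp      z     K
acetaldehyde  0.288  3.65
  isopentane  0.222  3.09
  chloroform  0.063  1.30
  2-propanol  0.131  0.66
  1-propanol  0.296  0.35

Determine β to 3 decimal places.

β = 0.769

Newton iteration, β⁰ = 0.35:
  β = 0.350: g = 0.3814, g' = -1.102 → β = 0.696
  β = 0.696: g = 0.0631, g' = -0.858 → β = 0.770
  β = 0.770: g = -0.0011, g' = -0.894 → β = 0.769
Converged at β = 0.769.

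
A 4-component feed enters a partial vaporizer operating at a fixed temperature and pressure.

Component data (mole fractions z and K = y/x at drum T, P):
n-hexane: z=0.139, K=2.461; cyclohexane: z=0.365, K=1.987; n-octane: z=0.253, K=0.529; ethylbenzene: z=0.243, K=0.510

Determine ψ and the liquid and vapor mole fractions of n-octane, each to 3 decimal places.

ψ = 0.599, x_n-octane = 0.353, y_n-octane = 0.186

Let ψ = V/F and solve Σ zᵢ(Kᵢ−1)/(1+ψ(Kᵢ−1)) = 0.
Check two-phase: ΣzᵢKᵢ = 1.325 > 1 and Σzᵢ/Kᵢ = 1.195 > 1, so g(0) = 0.325 > 0 and g(1) = -0.195 < 0.
Newton iteration, ψ⁰ = 0.5:
  ψ = 0.500: g = 0.0450, g' = -0.457 → ψ = 0.598
  ψ = 0.598: g = 0.0004, g' = -0.451 → ψ = 0.599
Converged at ψ = 0.599.
Compositions from xᵢ = zᵢ/(1+ψ(Kᵢ−1)), yᵢ = Kᵢxᵢ:
  n-hexane: x = 0.074, y = 0.182
  cyclohexane: x = 0.229, y = 0.456
  n-octane: x = 0.353, y = 0.186
  ethylbenzene: x = 0.344, y = 0.175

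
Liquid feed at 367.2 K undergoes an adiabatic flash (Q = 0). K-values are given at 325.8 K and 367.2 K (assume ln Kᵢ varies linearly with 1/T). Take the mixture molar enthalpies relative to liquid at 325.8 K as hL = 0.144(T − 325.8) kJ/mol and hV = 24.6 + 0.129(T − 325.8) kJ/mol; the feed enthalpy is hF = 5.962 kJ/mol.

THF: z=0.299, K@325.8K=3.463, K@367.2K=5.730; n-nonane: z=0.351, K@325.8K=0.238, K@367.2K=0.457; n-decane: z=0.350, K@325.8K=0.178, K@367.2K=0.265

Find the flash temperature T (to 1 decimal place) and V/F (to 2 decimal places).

Adiabatic flash: solve Rachford–Rice at each trial T, then check hF = ψ·hV(T) + (1−ψ)·hL(T).
  T = 325.8 K: K = (3.463, 0.238, 0.178), RR gives ψ = 0.093, H_out = 2.285 kJ/mol
  T = 367.2 K: K = (5.730, 0.457, 0.265), RR gives ψ = 0.317, H_out = 13.566 kJ/mol
  T = 346.5 K: K = (4.522, 0.336, 0.220), RR gives ψ = 0.215, H_out = 8.195 kJ/mol
  T = 336.1 K: K = (3.971, 0.284, 0.198), RR gives ψ = 0.158, H_out = 5.345 kJ/mol
  T = 341.3 K: K = (4.242, 0.310, 0.209), RR gives ψ = 0.187, H_out = 6.792 kJ/mol
  T = 338.7 K: K = (4.105, 0.297, 0.204), RR gives ψ = 0.173, H_out = 6.075 kJ/mol
  T = 337.4 K: K = (4.038, 0.290, 0.201), RR gives ψ = 0.165, H_out = 5.712 kJ/mol
Linear interpolation between T = 337.4 (H_out = 5.712) and T = 338.7 (H_out = 6.075) on hF = 5.962 gives T ≈ 338.3 K, at which ψ = 0.17.

T = 338.3 K, V/F = 0.17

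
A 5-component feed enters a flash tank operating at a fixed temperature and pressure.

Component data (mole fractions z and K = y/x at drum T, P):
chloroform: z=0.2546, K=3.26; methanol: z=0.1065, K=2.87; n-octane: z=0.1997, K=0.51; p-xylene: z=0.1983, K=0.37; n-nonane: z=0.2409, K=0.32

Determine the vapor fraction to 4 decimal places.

ψ = 0.2958

Iterate (Newton) starting at ψ = 0.5:
  ψ = 0.5000: g = -0.18712, g' = -0.8937 → ψ = 0.2906
  ψ = 0.2906: g = 0.00515, g' = -0.9862 → ψ = 0.2958
Converged at ψ = 0.2958.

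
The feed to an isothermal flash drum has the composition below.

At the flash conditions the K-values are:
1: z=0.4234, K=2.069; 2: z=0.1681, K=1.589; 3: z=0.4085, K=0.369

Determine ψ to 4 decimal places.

ψ = 0.4913

Let ψ = V/F and solve Σ zᵢ(Kᵢ−1)/(1+ψ(Kᵢ−1)) = 0.
g(0) = ΣzᵢKᵢ − 1 = 0.2939 and g(1) = 1 − Σzᵢ/Kᵢ = -0.4175, so a root lies in (0, 1).
Newton iteration, ψ⁰ = 0.5:
  ψ = 0.5000: g = -0.00513, g' = -0.5874 → ψ = 0.4913
Converged at ψ = 0.4913.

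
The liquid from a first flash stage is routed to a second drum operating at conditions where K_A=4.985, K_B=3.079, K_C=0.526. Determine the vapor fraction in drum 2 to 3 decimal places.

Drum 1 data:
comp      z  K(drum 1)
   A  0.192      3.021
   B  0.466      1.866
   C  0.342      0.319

V/F (drum 2) = 0.538

Drum 1:
Rachford–Rice: g(ψ₁) = Σ zᵢ(Kᵢ−1)/(1+ψ₁(Kᵢ−1)) = 0.
g(0) = ΣzᵢKᵢ − 1 = 0.559 and g(1) = 1 − Σzᵢ/Kᵢ = -0.385, so a root lies in (0, 1).
Iterate (Newton) starting at ψ₁ = 0.5:
  ψ₁ = 0.500: g = 0.1215, g' = -0.729 → ψ₁ = 0.667
  ψ₁ = 0.667: g = -0.0054, g' = -0.815 → ψ₁ = 0.660
Converged at ψ₁ = 0.660.
Drum-1 compositions:
  A: x = 0.082, y = 0.249
  B: x = 0.297, y = 0.553
  C: x = 0.621, y = 0.198
Drum-2 feed = drum-1 liquid: z₂ = (0.0823, 0.2965, 0.6212).
Drum 2:
Rachford–Rice: g(ψ₂) = Σ zᵢ(Kᵢ−1)/(1+ψ₂(Kᵢ−1)) = 0.
g(0) = ΣzᵢKᵢ − 1 = 0.650 and g(1) = 1 − Σzᵢ/Kᵢ = -0.294, so a root lies in (0, 1).
Iterate (Newton) starting at ψ₂ = 0.5:
  ψ₂ = 0.500: g = 0.0259, g' = -0.694 → ψ₂ = 0.537
  ψ₂ = 0.537: g = 0.0005, g' = -0.670 → ψ₂ = 0.538
Converged at ψ₂ = 0.538.
  A: x = 0.026, y = 0.130
  B: x = 0.140, y = 0.431
  C: x = 0.834, y = 0.439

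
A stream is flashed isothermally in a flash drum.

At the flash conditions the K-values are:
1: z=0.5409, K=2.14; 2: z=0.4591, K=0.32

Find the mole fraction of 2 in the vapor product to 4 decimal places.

Rachford–Rice: g(ψ) = Σ zᵢ(Kᵢ−1)/(1+ψ(Kᵢ−1)) = 0.
Feasibility: ΣzᵢKᵢ = 1.3044, Σzᵢ/Kᵢ = 1.6874 — both > 1, two phases present.
Newton–Raphson from ψ = 0.5:
  ψ = 0.5000: g = -0.08026, g' = -0.7725 → ψ = 0.3961
  ψ = 0.3961: g = -0.00248, g' = -0.7313 → ψ = 0.3927
Converged at ψ = 0.3927.
Compositions from xᵢ = zᵢ/(1+ψ(Kᵢ−1)), yᵢ = Kᵢxᵢ:
  1: x = 0.3736, y = 0.7996
  2: x = 0.6264, y = 0.2004

y_2 = 0.2004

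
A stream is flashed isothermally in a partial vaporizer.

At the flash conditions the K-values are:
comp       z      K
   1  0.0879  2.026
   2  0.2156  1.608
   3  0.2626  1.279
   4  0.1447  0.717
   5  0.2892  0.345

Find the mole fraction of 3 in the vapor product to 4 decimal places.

y_3 = 0.3182

Material balance + equilibrium reduce to Σ zᵢ(Kᵢ−1)/(1+ψ(Kᵢ−1)) = 0.
Check two-phase: ΣzᵢKᵢ = 1.0642 > 1 and Σzᵢ/Kᵢ = 1.4229 > 1, so g(0) = 0.0642 > 0 and g(1) = -0.4229 < 0.
Newton iteration, ψ⁰ = 0.5:
  ψ = 0.5000: g = -0.10495, g' = -0.3931 → ψ = 0.2330
  ψ = 0.2330: g = -0.01100, g' = -0.3255 → ψ = 0.1993
  ψ = 0.1993: g = -0.00005, g' = -0.3227 → ψ = 0.1991
Converged at ψ = 0.1991.
Compositions from xᵢ = zᵢ/(1+ψ(Kᵢ−1)), yᵢ = Kᵢxᵢ:
  1: x = 0.0730, y = 0.1479
  2: x = 0.1923, y = 0.3093
  3: x = 0.2488, y = 0.3182
  4: x = 0.1533, y = 0.1099
  5: x = 0.3326, y = 0.1147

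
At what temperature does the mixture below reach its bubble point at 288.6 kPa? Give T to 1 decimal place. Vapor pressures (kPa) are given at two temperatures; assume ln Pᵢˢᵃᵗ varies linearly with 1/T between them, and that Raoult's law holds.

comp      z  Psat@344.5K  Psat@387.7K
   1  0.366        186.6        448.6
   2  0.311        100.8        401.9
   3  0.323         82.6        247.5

Bubble-point temperature: ΣzᵢPᵢˢᵃᵗ(T) = P. Interpolate ln Pᵢˢᵃᵗ = aᵢ + bᵢ/T.
  T = 344.5 K: ΣzᵢPᵢˢᵃᵗ = 126.32 kPa
  T = 387.7 K: ΣzᵢPᵢˢᵃᵗ = 369.12 kPa
  T = 366.1 K: ΣzᵢPᵢˢᵃᵗ = 221.57 kPa
  T = 376.9 K: ΣzᵢPᵢˢᵃᵗ = 287.70 kPa
  T = 382.3 K: ΣzᵢPᵢˢᵃᵗ = 326.35 kPa
  T = 379.6 K: ΣzᵢPᵢˢᵃᵗ = 306.53 kPa
Interpolating between 376.9 K and 379.6 K gives T ≈ 377.0 K.

T = 377.0 K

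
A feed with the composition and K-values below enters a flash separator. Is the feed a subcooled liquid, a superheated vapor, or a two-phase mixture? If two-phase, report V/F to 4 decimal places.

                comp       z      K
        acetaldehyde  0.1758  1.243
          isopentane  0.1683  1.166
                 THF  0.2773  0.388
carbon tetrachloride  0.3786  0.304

ΣzᵢKᵢ = 0.6374; Σzᵢ/Kᵢ = 2.2459.
Since ΣzᵢKᵢ < 1 the mixture is below its bubble point — single liquid phase.

subcooled liquid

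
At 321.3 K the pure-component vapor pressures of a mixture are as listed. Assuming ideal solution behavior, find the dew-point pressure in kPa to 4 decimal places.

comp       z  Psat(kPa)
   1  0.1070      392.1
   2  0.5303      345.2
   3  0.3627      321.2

At the dew point ψ → 1, so Σzᵢ/Kᵢ = 1 with Kᵢ = Pᵢˢᵃᵗ/P ⇒ 1/P = Σzᵢ/Pᵢˢᵃᵗ.
1/P = 0.1070/392.1 + 0.5303/345.2 + 0.3627/321.2 = 0.0029383 ⇒ P = 340.3324 kPa

Pdew = 340.3324 kPa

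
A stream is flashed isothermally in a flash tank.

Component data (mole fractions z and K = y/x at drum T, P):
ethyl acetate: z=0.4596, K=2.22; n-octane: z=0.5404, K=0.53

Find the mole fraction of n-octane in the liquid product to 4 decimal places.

x_n-octane = 0.7219

Binary case is linear: z₁(K₁−1)(1+ψ(K₂−1)) + z₂(K₂−1)(1+ψ(K₁−1)) = 0
⇒ ψ = [z₁(K₁−1)+z₂(K₂−1)] / [−(K₁−1)(K₂−1)] = 0.30672/0.57340 = 0.5349
Compositions from xᵢ = zᵢ/(1+ψ(Kᵢ−1)), yᵢ = Kᵢxᵢ:
  ethyl acetate: x = 0.2781, y = 0.6174
  n-octane: x = 0.7219, y = 0.3826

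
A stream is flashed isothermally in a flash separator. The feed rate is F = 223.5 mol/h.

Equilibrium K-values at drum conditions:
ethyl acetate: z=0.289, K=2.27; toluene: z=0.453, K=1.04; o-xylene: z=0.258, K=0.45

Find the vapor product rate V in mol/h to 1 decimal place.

Material balance + equilibrium reduce to Σ zᵢ(Kᵢ−1)/(1+V/F(Kᵢ−1)) = 0.
g(0) = ΣzᵢKᵢ − 1 = 0.243 and g(1) = 1 − Σzᵢ/Kᵢ = -0.136, so a root lies in (0, 1).
Iterate (Newton) starting at V/F = 0.33:
  V/F = 0.330: g = 0.1032, g' = -0.349 → V/F = 0.626
  V/F = 0.626: g = 0.0058, g' = -0.327 → V/F = 0.644
Converged at V/F = 0.644.
Then V = V/F·F = 0.6435·223.5 = 143.8 mol/h and L = F − V = 79.7 mol/h.

V = 143.8 mol/h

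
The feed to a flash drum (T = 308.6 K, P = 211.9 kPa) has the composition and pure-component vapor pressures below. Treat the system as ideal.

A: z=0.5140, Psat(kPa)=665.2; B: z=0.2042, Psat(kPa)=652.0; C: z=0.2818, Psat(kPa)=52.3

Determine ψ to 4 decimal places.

ψ = 0.8207

Raoult's law: Kᵢ = Pᵢˢᵃᵗ/P = Pᵢˢᵃᵗ/211.9.
  K_A = 665.2/211.9 = 3.139217, K_B = 652.0/211.9 = 3.076923, K_C = 52.3/211.9 = 0.246815
Newton iteration, ψ⁰ = 0.5:
  ψ = 0.5000: g = 0.39888, g' = -1.1725 → ψ = 0.8402
  ψ = 0.8402: g = -0.03049, g' = -1.6033 → ψ = 0.8212
  ψ = 0.8212: g = -0.00073, g' = -1.5283 → ψ = 0.8207
Converged at ψ = 0.8207.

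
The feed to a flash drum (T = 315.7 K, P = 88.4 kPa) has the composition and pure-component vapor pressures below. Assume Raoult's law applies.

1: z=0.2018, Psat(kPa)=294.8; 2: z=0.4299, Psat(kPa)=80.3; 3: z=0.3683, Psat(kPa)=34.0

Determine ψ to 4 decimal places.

Raoult's law: Kᵢ = Pᵢˢᵃᵗ/P = Pᵢˢᵃᵗ/88.4.
  K_1 = 294.8/88.4 = 3.334842, K_2 = 80.3/88.4 = 0.908371, K_3 = 34.0/88.4 = 0.384615
Iterate (Newton) starting at ψ = 0.63:
  ψ = 0.6300: g = -0.22127, g' = -0.5563 → ψ = 0.2322
  ψ = 0.2322: g = 0.00084, g' = -0.6562 → ψ = 0.2335
Converged at ψ = 0.2335.

ψ = 0.2335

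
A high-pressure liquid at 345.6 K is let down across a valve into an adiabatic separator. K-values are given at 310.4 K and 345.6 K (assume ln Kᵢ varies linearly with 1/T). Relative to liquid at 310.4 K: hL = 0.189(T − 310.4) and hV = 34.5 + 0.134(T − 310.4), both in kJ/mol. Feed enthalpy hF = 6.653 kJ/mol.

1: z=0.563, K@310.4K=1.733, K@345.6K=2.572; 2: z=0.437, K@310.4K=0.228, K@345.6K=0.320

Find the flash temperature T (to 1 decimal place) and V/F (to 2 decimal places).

T = 312.9 K, V/F = 0.18

Adiabatic flash: solve Rachford–Rice at each trial T, then check hF = ψ·hV(T) + (1−ψ)·hL(T).
  T = 310.4 K: K = (1.733, 0.228), RR gives ψ = 0.133, H_out = 4.592 kJ/mol
  T = 345.6 K: K = (2.572, 0.320), RR gives ψ = 0.550, H_out = 24.561 kJ/mol
  T = 328.0 K: K = (2.134, 0.273), RR gives ψ = 0.389, H_out = 16.354 kJ/mol
  T = 319.2 K: K = (1.928, 0.250), RR gives ψ = 0.280, H_out = 11.185 kJ/mol
  T = 314.8 K: K = (1.829, 0.239), RR gives ψ = 0.213, H_out = 8.123 kJ/mol
  T = 312.6 K: K = (1.781, 0.233), RR gives ψ = 0.175, H_out = 6.426 kJ/mol
Linear interpolation between T = 312.6 (H_out = 6.426) and T = 314.8 (H_out = 8.123) on hF = 6.653 gives T ≈ 312.9 K, at which ψ = 0.18.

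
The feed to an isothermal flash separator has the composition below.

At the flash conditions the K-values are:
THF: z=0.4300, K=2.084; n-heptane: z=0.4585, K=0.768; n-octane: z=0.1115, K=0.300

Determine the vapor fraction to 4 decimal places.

Newton iteration, ψ⁰ = 0.5:
  ψ = 0.5000: g = 0.06188, g' = -0.3734 → ψ = 0.6657
  ψ = 0.6657: g = -0.00122, g' = -0.3966 → ψ = 0.6626
Converged at ψ = 0.6626.

ψ = 0.6626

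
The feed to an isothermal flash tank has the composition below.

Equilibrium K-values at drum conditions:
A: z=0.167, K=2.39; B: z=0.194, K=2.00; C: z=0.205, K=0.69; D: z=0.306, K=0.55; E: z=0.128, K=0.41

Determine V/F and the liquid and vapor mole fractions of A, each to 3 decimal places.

V/F = 0.282, x_A = 0.120, y_A = 0.287

Rachford–Rice: g(V/F) = Σ zᵢ(Kᵢ−1)/(1+V/F(Kᵢ−1)) = 0.
Check two-phase: ΣzᵢKᵢ = 1.149 > 1 and Σzᵢ/Kᵢ = 1.333 > 1, so g(0) = 0.149 > 0 and g(1) = -0.333 < 0.
Newton iteration, V/F⁰ = 0.5:
  V/F = 0.500: g = -0.0937, g' = -0.419 → V/F = 0.276
  V/F = 0.276: g = 0.0027, g' = -0.456 → V/F = 0.282
Converged at V/F = 0.282.
Compositions from xᵢ = zᵢ/(1+V/F(Kᵢ−1)), yᵢ = Kᵢxᵢ:
  A: x = 0.120, y = 0.287
  B: x = 0.151, y = 0.303
  C: x = 0.225, y = 0.155
  D: x = 0.351, y = 0.193
  E: x = 0.154, y = 0.063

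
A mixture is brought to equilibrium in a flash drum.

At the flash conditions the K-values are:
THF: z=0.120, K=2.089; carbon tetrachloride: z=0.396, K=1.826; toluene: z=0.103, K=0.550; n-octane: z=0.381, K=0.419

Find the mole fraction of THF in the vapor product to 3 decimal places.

y_THF = 0.177

Newton–Raphson from ψ = 0.5:
  ψ = 0.500: g = -0.0557, g' = -0.485 → ψ = 0.385
  ψ = 0.385: g = -0.0010, g' = -0.470 → ψ = 0.383
Converged at ψ = 0.383.
Compositions from xᵢ = zᵢ/(1+ψ(Kᵢ−1)), yᵢ = Kᵢxᵢ:
  THF: x = 0.085, y = 0.177
  carbon tetrachloride: x = 0.301, y = 0.549
  toluene: x = 0.124, y = 0.068
  n-octane: x = 0.490, y = 0.205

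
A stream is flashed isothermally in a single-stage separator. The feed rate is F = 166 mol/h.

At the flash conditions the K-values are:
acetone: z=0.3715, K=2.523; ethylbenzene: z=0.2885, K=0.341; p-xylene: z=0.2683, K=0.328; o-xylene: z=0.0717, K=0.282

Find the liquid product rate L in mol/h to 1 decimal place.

L = 142.6 mol/h

Iterate (Newton) starting at ψ = 0.32:
  ψ = 0.3200: g = -0.15705, g' = -0.8497 → ψ = 0.1352
  ψ = 0.1352: g = 0.00518, g' = -0.9355 → ψ = 0.1407
Converged at ψ = 0.1407.
Then V = ψ·F = 0.1407·166 = 23.4 mol/h and L = F − V = 142.6 mol/h.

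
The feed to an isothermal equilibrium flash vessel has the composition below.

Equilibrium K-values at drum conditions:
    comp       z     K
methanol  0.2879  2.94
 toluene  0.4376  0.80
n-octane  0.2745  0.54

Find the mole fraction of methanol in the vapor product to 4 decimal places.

Material balance + equilibrium reduce to Σ zᵢ(Kᵢ−1)/(1+β(Kᵢ−1)) = 0.
Check two-phase: ΣzᵢKᵢ = 1.3447 > 1 and Σzᵢ/Kᵢ = 1.1533 > 1, so g(0) = 0.3447 > 0 and g(1) = -0.1533 < 0.
Iterate (Newton) starting at β = 0.51:
  β = 0.5100: g = 0.01832, g' = -0.3946 → β = 0.5564
  β = 0.5564: g = 0.00041, g' = -0.3777 → β = 0.5575
Converged at β = 0.5575.
Compositions from xᵢ = zᵢ/(1+β(Kᵢ−1)), yᵢ = Kᵢxᵢ:
  methanol: x = 0.1383, y = 0.4066
  toluene: x = 0.4925, y = 0.3940
  n-octane: x = 0.3692, y = 0.1994

y_methanol = 0.4066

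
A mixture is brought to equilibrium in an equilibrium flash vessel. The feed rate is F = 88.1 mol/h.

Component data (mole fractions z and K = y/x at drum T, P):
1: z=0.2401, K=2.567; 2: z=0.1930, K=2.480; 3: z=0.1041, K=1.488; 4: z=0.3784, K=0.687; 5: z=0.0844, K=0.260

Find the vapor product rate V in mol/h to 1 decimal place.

V = 74.0 mol/h

Newton iteration, β⁰ = 0.5:
  β = 0.5000: g = 0.17640, g' = -0.5095 → β = 0.8462
  β = 0.8462: g = -0.00366, g' = -0.6041 → β = 0.8401
Converged at β = 0.8401.
Then V = β·F = 0.8401·88.1 = 74.0 mol/h and L = F − V = 14.1 mol/h.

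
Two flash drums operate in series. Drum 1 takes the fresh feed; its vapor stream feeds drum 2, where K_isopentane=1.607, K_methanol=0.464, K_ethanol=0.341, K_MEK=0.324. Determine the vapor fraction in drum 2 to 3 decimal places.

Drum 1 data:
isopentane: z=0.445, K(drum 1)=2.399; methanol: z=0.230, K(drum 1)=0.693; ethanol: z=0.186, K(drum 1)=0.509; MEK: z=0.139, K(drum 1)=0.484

Drum 1:
Let ψ₁ = V/F and solve Σ zᵢ(Kᵢ−1)/(1+ψ₁(Kᵢ−1)) = 0.
Feasibility: ΣzᵢKᵢ = 1.389, Σzᵢ/Kᵢ = 1.170 — both > 1, two phases present.
Iterate (Newton) starting at ψ₁ = 0.63:
  ψ₁ = 0.630: g = 0.0049, g' = -0.455 → ψ₁ = 0.641
Converged at ψ₁ = 0.641.
Drum-1 compositions:
  isopentane: x = 0.235, y = 0.563
  methanol: x = 0.286, y = 0.198
  ethanol: x = 0.271, y = 0.138
  MEK: x = 0.208, y = 0.101
Drum-2 feed = drum-1 vapor: z₂ = (0.5630, 0.1984, 0.1381, 0.1005).
Drum 2:
Let ψ₂ = V/F and solve Σ zᵢ(Kᵢ−1)/(1+ψ₂(Kᵢ−1)) = 0.
Check two-phase: ΣzᵢKᵢ = 1.076 > 1 and Σzᵢ/Kᵢ = 1.493 > 1, so g(0) = 0.076 > 0 and g(1) = -0.493 < 0.
Iterate (Newton) starting at ψ₂ = 0.39:
  ψ₂ = 0.390: g = -0.0729, g' = -0.420 → ψ₂ = 0.216
  ψ₂ = 0.216: g = -0.0040, g' = -0.380 → ψ₂ = 0.206
Converged at ψ₂ = 0.206.
  isopentane: x = 0.500, y = 0.804
  methanol: x = 0.223, y = 0.103
  ethanol: x = 0.160, y = 0.054
  MEK: x = 0.117, y = 0.038

V/F (drum 2) = 0.206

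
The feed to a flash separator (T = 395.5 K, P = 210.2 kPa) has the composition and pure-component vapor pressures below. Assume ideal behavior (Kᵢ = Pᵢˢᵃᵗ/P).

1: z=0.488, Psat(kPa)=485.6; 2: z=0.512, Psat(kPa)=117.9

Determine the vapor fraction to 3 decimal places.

Raoult's law: Kᵢ = Pᵢˢᵃᵗ/P = Pᵢˢᵃᵗ/210.2.
  K_1 = 485.6/210.2 = 2.31018, K_2 = 117.9/210.2 = 0.56089
Newton–Raphson from ψ = 0.6:
  ψ = 0.600: g = 0.0527, g' = -0.445 → ψ = 0.719
  ψ = 0.719: g = 0.0009, g' = -0.433 → ψ = 0.721
Converged at ψ = 0.721.

ψ = 0.721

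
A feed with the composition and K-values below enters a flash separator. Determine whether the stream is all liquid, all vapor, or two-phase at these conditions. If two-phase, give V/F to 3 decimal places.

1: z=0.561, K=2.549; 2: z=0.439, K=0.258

ΣzᵢKᵢ = 1.543; Σzᵢ/Kᵢ = 1.922.
Both exceed 1, so a two-phase solution exists.
Material balance + equilibrium reduce to Σ zᵢ(Kᵢ−1)/(1+ψ(Kᵢ−1)) = 0.
Binary case is linear: z₁(K₁−1)(1+ψ(K₂−1)) + z₂(K₂−1)(1+ψ(K₁−1)) = 0
⇒ ψ = [z₁(K₁−1)+z₂(K₂−1)] / [−(K₁−1)(K₂−1)] = 0.5433/1.1494 = 0.473

two-phase, V/F = 0.473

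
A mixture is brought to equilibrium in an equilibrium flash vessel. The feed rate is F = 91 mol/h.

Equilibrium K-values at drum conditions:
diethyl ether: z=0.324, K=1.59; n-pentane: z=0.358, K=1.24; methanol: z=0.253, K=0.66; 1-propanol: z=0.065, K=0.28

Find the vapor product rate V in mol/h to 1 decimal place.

V = 64.3 mol/h

Newton iteration, V/F⁰ = 0.69:
  V/F = 0.690: g = 0.0042, g' = -0.255 → V/F = 0.706
Converged at V/F = 0.706.
Then V = V/F·F = 0.7062·91 = 64.3 mol/h and L = F − V = 26.7 mol/h.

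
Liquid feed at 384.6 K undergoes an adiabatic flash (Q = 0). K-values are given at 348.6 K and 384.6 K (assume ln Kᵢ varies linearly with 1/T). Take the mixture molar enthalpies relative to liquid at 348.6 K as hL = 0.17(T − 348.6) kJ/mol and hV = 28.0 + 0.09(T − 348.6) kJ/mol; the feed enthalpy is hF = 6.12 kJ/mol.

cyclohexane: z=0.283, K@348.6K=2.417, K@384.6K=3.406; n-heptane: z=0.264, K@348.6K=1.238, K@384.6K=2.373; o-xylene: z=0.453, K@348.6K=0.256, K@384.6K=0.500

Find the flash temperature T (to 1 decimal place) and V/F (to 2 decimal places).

T = 350.7 K, V/F = 0.21

Adiabatic flash: solve Rachford–Rice at each trial T, then check hF = ψ·hV(T) + (1−ψ)·hL(T).
  T = 348.6 K: K = (2.417, 1.238, 0.256), RR gives ψ = 0.167, H_out = 4.670 kJ/mol
  T = 384.6 K: K = (3.406, 2.373, 0.500), RR gives ψ = 0.845, H_out = 27.350 kJ/mol
  T = 366.6 K: K = (2.893, 1.742, 0.364), RR gives ψ = 0.494, H_out = 16.173 kJ/mol
  T = 357.6 K: K = (2.651, 1.475, 0.306), RR gives ψ = 0.335, H_out = 10.656 kJ/mol
  T = 353.1 K: K = (2.533, 1.353, 0.280), RR gives ψ = 0.252, H_out = 7.739 kJ/mol
  T = 350.9 K: K = (2.476, 1.296, 0.268), RR gives ψ = 0.211, H_out = 6.259 kJ/mol
Linear interpolation between T = 348.6 (H_out = 4.670) and T = 350.9 (H_out = 6.259) on hF = 6.12 gives T ≈ 350.7 K, at which ψ = 0.21.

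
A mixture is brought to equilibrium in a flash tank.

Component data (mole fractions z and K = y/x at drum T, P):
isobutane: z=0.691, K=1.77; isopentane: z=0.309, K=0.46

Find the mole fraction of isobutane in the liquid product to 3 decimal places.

Rachford–Rice: g(β) = Σ zᵢ(Kᵢ−1)/(1+β(Kᵢ−1)) = 0.
g(0) = ΣzᵢKᵢ − 1 = 0.365 and g(1) = 1 − Σzᵢ/Kᵢ = -0.062, so a root lies in (0, 1).
Newton–Raphson from β = 0.42:
  β = 0.420: g = 0.1862, g' = -0.385 → β = 0.904
  β = 0.904: g = -0.0124, g' = -0.486 → β = 0.879
  β = 0.879: g = -0.0002, g' = -0.472 → β = 0.878
Converged at β = 0.878.
Compositions from xᵢ = zᵢ/(1+β(Kᵢ−1)), yᵢ = Kᵢxᵢ:
  isobutane: x = 0.412, y = 0.730
  isopentane: x = 0.588, y = 0.270

x_isobutane = 0.412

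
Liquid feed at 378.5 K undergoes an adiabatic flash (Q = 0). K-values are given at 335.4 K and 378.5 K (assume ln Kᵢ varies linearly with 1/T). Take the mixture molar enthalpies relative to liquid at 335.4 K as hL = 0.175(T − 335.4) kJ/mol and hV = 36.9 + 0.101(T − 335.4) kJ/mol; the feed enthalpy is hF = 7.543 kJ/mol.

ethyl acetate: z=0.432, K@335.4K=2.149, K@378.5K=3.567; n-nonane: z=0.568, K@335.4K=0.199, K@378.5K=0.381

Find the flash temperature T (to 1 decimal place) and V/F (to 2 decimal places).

T = 344.7 K, V/F = 0.16

Adiabatic flash: solve Rachford–Rice at each trial T, then check hF = ψ·hV(T) + (1−ψ)·hL(T).
  T = 335.4 K: K = (2.149, 0.199), RR gives ψ = 0.045, H_out = 1.660 kJ/mol
  T = 378.5 K: K = (3.567, 0.381), RR gives ψ = 0.477, H_out = 23.610 kJ/mol
  T = 356.9 K: K = (2.810, 0.281), RR gives ψ = 0.287, H_out = 13.883 kJ/mol
  T = 346.1 K: K = (2.466, 0.237), RR gives ψ = 0.179, H_out = 8.336 kJ/mol
  T = 340.8 K: K = (2.306, 0.218), RR gives ψ = 0.117, H_out = 5.230 kJ/mol
  T = 343.5 K: K = (2.387, 0.228), RR gives ψ = 0.150, H_out = 6.853 kJ/mol
  T = 344.8 K: K = (2.426, 0.232), RR gives ψ = 0.165, H_out = 7.604 kJ/mol
Linear interpolation between T = 343.5 (H_out = 6.853) and T = 344.8 (H_out = 7.604) on hF = 7.543 gives T ≈ 344.7 K, at which ψ = 0.16.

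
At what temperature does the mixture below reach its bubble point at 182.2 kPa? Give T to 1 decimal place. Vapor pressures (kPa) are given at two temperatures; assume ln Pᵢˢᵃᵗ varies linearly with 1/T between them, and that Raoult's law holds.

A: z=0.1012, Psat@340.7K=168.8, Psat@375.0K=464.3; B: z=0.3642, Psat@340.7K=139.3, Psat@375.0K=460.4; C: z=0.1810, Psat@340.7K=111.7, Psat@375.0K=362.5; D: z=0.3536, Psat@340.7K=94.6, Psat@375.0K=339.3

Bubble-point temperature: ΣzᵢPᵢˢᵃᵗ(T) = P. Interpolate ln Pᵢˢᵃᵗ = aᵢ + bᵢ/T.
  T = 340.7 K: ΣzᵢPᵢˢᵃᵗ = 121.48 kPa
  T = 375.0 K: ΣzᵢPᵢˢᵃᵗ = 400.25 kPa
  T = 357.9 K: ΣzᵢPᵢˢᵃᵗ = 227.12 kPa
  T = 349.3 K: ΣzᵢPᵢˢᵃᵗ = 167.35 kPa
  T = 353.6 K: ΣzᵢPᵢˢᵃᵗ = 195.31 kPa
  T = 351.5 K: ΣzᵢPᵢˢᵃᵗ = 181.20 kPa
  T = 352.6 K: ΣzᵢPᵢˢᵃᵗ = 188.48 kPa
Interpolating between 351.5 K and 352.6 K gives T ≈ 351.7 K.

T = 351.7 K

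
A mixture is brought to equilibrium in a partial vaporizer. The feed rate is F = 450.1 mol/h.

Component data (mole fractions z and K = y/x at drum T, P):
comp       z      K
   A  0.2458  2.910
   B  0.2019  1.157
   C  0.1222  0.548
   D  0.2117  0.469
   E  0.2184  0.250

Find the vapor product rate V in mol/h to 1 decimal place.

Material balance + equilibrium reduce to Σ zᵢ(Kᵢ−1)/(1+β(Kᵢ−1)) = 0.
g(0) = ΣzᵢKᵢ − 1 = 0.1697 and g(1) = 1 − Σzᵢ/Kᵢ = -0.8069, so a root lies in (0, 1).
Newton iteration, β⁰ = 0.5:
  β = 0.5000: g = -0.21696, g' = -0.7057 → β = 0.1926
  β = 0.1926: g = -0.00317, g' = -0.7558 → β = 0.1884
Converged at β = 0.1884.
Then V = β·F = 0.1884·450.1 = 84.8 mol/h and L = F − V = 365.3 mol/h.

V = 84.8 mol/h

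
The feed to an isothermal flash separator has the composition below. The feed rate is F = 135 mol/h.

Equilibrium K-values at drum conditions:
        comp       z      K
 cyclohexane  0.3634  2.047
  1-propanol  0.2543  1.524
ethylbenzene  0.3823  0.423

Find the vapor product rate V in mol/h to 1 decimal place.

Rachford–Rice: g(V/F) = Σ zᵢ(Kᵢ−1)/(1+V/F(Kᵢ−1)) = 0.
Feasibility: ΣzᵢKᵢ = 1.2931, Σzᵢ/Kᵢ = 1.2482 — both > 1, two phases present.
Newton–Raphson from V/F = 0.49:
  V/F = 0.4900: g = 0.04996, g' = -0.4656 → V/F = 0.5973
  V/F = 0.5973: g = -0.00101, g' = -0.4876 → V/F = 0.5952
Converged at V/F = 0.5952.
Then V = V/F·F = 0.5952·135 = 80.4 mol/h and L = F − V = 54.6 mol/h.

V = 80.4 mol/h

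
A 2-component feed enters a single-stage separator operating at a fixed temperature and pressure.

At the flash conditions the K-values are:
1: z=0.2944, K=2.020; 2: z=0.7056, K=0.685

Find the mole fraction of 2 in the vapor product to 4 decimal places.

y_2 = 0.5234

Rachford–Rice: g(ψ) = Σ zᵢ(Kᵢ−1)/(1+ψ(Kᵢ−1)) = 0.
Feasibility: ΣzᵢKᵢ = 1.0780, Σzᵢ/Kᵢ = 1.1758 — both > 1, two phases present.
Binary case is linear: z₁(K₁−1)(1+ψ(K₂−1)) + z₂(K₂−1)(1+ψ(K₁−1)) = 0
⇒ ψ = [z₁(K₁−1)+z₂(K₂−1)] / [−(K₁−1)(K₂−1)] = 0.07802/0.32130 = 0.2428
Compositions from xᵢ = zᵢ/(1+ψ(Kᵢ−1)), yᵢ = Kᵢxᵢ:
  1: x = 0.2360, y = 0.4766
  2: x = 0.7640, y = 0.5234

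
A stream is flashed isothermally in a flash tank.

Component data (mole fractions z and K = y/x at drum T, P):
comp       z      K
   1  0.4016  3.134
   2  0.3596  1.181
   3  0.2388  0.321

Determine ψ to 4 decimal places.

Material balance + equilibrium reduce to Σ zᵢ(Kᵢ−1)/(1+ψ(Kᵢ−1)) = 0.
Feasibility: ΣzᵢKᵢ = 1.7600, Σzᵢ/Kᵢ = 1.1766 — both > 1, two phases present.
Iterate (Newton) starting at ψ = 0.5:
  ψ = 0.5000: g = 0.22881, g' = -0.6903 → ψ = 0.8315
  ψ = 0.8315: g = -0.00689, g' = -0.8272 → ψ = 0.8231
Converged at ψ = 0.8231.

ψ = 0.8231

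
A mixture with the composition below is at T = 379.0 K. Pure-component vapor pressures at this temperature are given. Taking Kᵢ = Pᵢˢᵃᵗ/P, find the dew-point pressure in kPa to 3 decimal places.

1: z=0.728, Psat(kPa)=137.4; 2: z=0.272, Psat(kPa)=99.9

At the dew point ψ → 1, so Σzᵢ/Kᵢ = 1 with Kᵢ = Pᵢˢᵃᵗ/P ⇒ 1/P = Σzᵢ/Pᵢˢᵃᵗ.
1/P = 0.728/137.4 + 0.272/99.9 = 0.008021 ⇒ P = 124.671 kPa

Pdew = 124.671 kPa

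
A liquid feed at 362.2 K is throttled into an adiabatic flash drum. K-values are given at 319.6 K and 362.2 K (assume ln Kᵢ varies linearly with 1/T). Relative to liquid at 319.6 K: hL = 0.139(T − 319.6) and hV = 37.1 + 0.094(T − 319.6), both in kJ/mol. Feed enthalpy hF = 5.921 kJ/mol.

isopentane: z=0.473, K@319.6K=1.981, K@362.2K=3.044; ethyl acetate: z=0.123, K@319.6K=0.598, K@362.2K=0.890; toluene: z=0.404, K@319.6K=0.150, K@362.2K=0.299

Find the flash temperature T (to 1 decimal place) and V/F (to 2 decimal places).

Adiabatic flash: solve Rachford–Rice at each trial T, then check hF = ψ·hV(T) + (1−ψ)·hL(T).
  T = 319.6 K: K = (1.981, 0.598, 0.150), RR gives ψ = 0.094, H_out = 3.499 kJ/mol
  T = 362.2 K: K = (3.044, 0.890, 0.299), RR gives ψ = 0.529, H_out = 24.535 kJ/mol
  T = 340.9 K: K = (2.489, 0.739, 0.216), RR gives ψ = 0.341, H_out = 15.276 kJ/mol
  T = 330.2 K: K = (2.227, 0.667, 0.181), RR gives ψ = 0.231, H_out = 9.927 kJ/mol
  T = 324.9 K: K = (2.103, 0.632, 0.165), RR gives ψ = 0.167, H_out = 6.903 kJ/mol
  T = 322.2 K: K = (2.040, 0.615, 0.157), RR gives ψ = 0.131, H_out = 5.224 kJ/mol
  T = 323.5 K: K = (2.070, 0.623, 0.161), RR gives ψ = 0.149, H_out = 6.046 kJ/mol
Linear interpolation between T = 322.2 (H_out = 5.224) and T = 323.5 (H_out = 6.046) on hF = 5.921 gives T ≈ 323.3 K, at which ψ = 0.15.

T = 323.3 K, V/F = 0.15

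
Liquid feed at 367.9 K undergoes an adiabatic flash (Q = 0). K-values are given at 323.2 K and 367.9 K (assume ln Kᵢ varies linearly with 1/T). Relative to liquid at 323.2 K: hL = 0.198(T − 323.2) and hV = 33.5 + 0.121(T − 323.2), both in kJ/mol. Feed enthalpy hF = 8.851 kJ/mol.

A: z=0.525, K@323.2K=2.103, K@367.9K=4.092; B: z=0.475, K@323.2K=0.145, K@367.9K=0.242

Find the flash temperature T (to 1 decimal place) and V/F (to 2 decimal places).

T = 327.4 K, V/F = 0.24

Adiabatic flash: solve Rachford–Rice at each trial T, then check hF = ψ·hV(T) + (1−ψ)·hL(T).
  T = 323.2 K: K = (2.103, 0.145), RR gives ψ = 0.183, H_out = 6.144 kJ/mol
  T = 367.9 K: K = (4.092, 0.242), RR gives ψ = 0.539, H_out = 25.052 kJ/mol
  T = 345.5 K: K = (2.995, 0.190), RR gives ψ = 0.410, H_out = 17.457 kJ/mol
  T = 334.4 K: K = (2.527, 0.167), RR gives ψ = 0.319, H_out = 12.632 kJ/mol
  T = 328.8 K: K = (2.309, 0.156), RR gives ψ = 0.259, H_out = 9.671 kJ/mol
  T = 326.0 K: K = (2.204, 0.150), RR gives ψ = 0.223, H_out = 7.993 kJ/mol
  T = 327.4 K: K = (2.256, 0.153), RR gives ψ = 0.242, H_out = 8.851 kJ/mol
Linear interpolation between T = 326.0 (H_out = 7.993) and T = 327.4 (H_out = 8.851) on hF = 8.851 gives T ≈ 327.4 K, at which ψ = 0.24.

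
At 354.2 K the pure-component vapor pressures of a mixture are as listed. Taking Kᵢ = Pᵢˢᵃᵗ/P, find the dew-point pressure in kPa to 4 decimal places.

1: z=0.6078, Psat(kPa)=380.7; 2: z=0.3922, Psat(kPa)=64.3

At the dew point ψ → 1, so Σzᵢ/Kᵢ = 1 with Kᵢ = Pᵢˢᵃᵗ/P ⇒ 1/P = Σzᵢ/Pᵢˢᵃᵗ.
1/P = 0.6078/380.7 + 0.3922/64.3 = 0.0076961 ⇒ P = 129.9365 kPa

Pdew = 129.9365 kPa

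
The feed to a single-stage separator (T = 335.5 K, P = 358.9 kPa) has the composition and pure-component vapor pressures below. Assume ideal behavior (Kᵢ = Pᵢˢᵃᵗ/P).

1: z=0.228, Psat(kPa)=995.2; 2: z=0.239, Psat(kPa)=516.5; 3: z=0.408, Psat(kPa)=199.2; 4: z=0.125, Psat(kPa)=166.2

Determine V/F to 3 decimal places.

V/F = 0.443

Raoult's law: Kᵢ = Pᵢˢᵃᵗ/P = Pᵢˢᵃᵗ/358.9.
  K_1 = 995.2/358.9 = 2.77292, K_2 = 516.5/358.9 = 1.43912, K_3 = 199.2/358.9 = 0.55503, K_4 = 166.2/358.9 = 0.46308
Material balance + equilibrium reduce to Σ zᵢ(Kᵢ−1)/(1+V/F(Kᵢ−1)) = 0.
Check two-phase: ΣzᵢKᵢ = 1.261 > 1 and Σzᵢ/Kᵢ = 1.253 > 1, so g(0) = 0.261 > 0 and g(1) = -0.253 < 0.
Newton–Raphson from V/F = 0.47:
  V/F = 0.470: g = -0.0118, g' = -0.439 → V/F = 0.443
Converged at V/F = 0.443.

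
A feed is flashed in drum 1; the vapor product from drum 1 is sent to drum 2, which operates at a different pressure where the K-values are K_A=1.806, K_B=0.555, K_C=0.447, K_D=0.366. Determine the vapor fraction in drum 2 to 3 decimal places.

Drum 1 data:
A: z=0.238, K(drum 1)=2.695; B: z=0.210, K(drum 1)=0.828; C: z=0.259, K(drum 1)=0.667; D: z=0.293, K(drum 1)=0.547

Drum 1:
Material balance + equilibrium reduce to Σ zᵢ(Kᵢ−1)/(1+ψ₁(Kᵢ−1)) = 0.
Check two-phase: ΣzᵢKᵢ = 1.148 > 1 and Σzᵢ/Kᵢ = 1.266 > 1, so g(0) = 0.148 > 0 and g(1) = -0.266 < 0.
Iterate (Newton) starting at ψ₁ = 0.45:
  ψ₁ = 0.450: g = -0.0785, g' = -0.362 → ψ₁ = 0.233
  ψ₁ = 0.233: g = 0.0096, g' = -0.467 → ψ₁ = 0.254
Converged at ψ₁ = 0.254.
Drum-1 compositions:
  A: x = 0.166, y = 0.448
  B: x = 0.220, y = 0.182
  C: x = 0.283, y = 0.189
  D: x = 0.331, y = 0.181
Drum-2 feed = drum-1 vapor: z₂ = (0.4483, 0.1818, 0.1887, 0.1811).
Drum 2:
Rachford–Rice: g(ψ₂) = Σ zᵢ(Kᵢ−1)/(1+ψ₂(Kᵢ−1)) = 0.
Check two-phase: ΣzᵢKᵢ = 1.061 > 1 and Σzᵢ/Kᵢ = 1.493 > 1, so g(0) = 0.061 > 0 and g(1) = -0.493 < 0.
Newton–Raphson from ψ₂ = 0.56:
  ψ₂ = 0.560: g = -0.1880, g' = -0.498 → ψ₂ = 0.183
  ψ₂ = 0.183: g = -0.0190, g' = -0.428 → ψ₂ = 0.138
Converged at ψ₂ = 0.138.
  A: x = 0.403, y = 0.728
  B: x = 0.194, y = 0.108
  C: x = 0.204, y = 0.091
  D: x = 0.199, y = 0.073

V/F (drum 2) = 0.138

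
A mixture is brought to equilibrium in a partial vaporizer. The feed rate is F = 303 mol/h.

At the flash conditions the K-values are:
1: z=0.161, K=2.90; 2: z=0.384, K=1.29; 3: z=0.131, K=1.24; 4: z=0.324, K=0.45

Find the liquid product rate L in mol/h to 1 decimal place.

L = 121.8 mol/h

Material balance + equilibrium reduce to Σ zᵢ(Kᵢ−1)/(1+ψ(Kᵢ−1)) = 0.
Feasibility: ΣzᵢKᵢ = 1.270, Σzᵢ/Kᵢ = 1.179 — both > 1, two phases present.
Newton iteration, ψ⁰ = 0.5:
  ψ = 0.500: g = 0.0364, g' = -0.370 → ψ = 0.598
Converged at ψ = 0.598.
Then V = ψ·F = 0.5982·303 = 181.2 mol/h and L = F − V = 121.8 mol/h.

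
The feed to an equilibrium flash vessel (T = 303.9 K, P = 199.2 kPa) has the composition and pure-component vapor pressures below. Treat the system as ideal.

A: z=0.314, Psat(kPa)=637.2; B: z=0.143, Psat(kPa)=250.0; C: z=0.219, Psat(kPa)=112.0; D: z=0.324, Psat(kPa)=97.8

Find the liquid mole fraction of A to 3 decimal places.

x_A = 0.145

Raoult's law: Kᵢ = Pᵢˢᵃᵗ/P = Pᵢˢᵃᵗ/199.2.
  K_A = 637.2/199.2 = 3.19880, K_B = 250.0/199.2 = 1.25502, K_C = 112.0/199.2 = 0.56225, K_D = 97.8/199.2 = 0.49096
Material balance + equilibrium reduce to Σ zᵢ(Kᵢ−1)/(1+V/F(Kᵢ−1)) = 0.
g(0) = ΣzᵢKᵢ − 1 = 0.466 and g(1) = 1 − Σzᵢ/Kᵢ = -0.262, so a root lies in (0, 1).
Iterate (Newton) starting at V/F = 0.48:
  V/F = 0.480: g = 0.0288, g' = -0.581 → V/F = 0.530
  V/F = 0.530: g = 0.0006, g' = -0.560 → V/F = 0.531
Converged at V/F = 0.531.
Compositions from xᵢ = zᵢ/(1+V/F(Kᵢ−1)), yᵢ = Kᵢxᵢ:
  A: x = 0.145, y = 0.464
  B: x = 0.126, y = 0.158
  C: x = 0.285, y = 0.160
  D: x = 0.444, y = 0.218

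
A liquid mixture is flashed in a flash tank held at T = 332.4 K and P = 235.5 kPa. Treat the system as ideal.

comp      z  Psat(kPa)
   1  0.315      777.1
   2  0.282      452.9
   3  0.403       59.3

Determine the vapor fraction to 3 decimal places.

ψ = 0.532

Raoult's law: Kᵢ = Pᵢˢᵃᵗ/P = Pᵢˢᵃᵗ/235.5.
  K_1 = 777.1/235.5 = 3.29979, K_2 = 452.9/235.5 = 1.92314, K_3 = 59.3/235.5 = 0.25180
Newton iteration, ψ⁰ = 0.38:
  ψ = 0.380: g = 0.1580, g' = -1.047 → ψ = 0.531
  ψ = 0.531: g = 0.0006, g' = -1.067 → ψ = 0.532
Converged at ψ = 0.532.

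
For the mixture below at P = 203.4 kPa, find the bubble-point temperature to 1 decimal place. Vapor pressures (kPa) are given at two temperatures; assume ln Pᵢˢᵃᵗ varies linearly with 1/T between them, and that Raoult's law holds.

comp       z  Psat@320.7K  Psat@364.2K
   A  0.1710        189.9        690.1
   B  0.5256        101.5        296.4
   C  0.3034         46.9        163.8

T = 345.7 K

Bubble-point temperature: ΣzᵢPᵢˢᵃᵗ(T) = P. Interpolate ln Pᵢˢᵃᵗ = aᵢ + bᵢ/T.
  T = 320.7 K: ΣzᵢPᵢˢᵃᵗ = 100.05 kPa
  T = 364.2 K: ΣzᵢPᵢˢᵃᵗ = 323.49 kPa
  T = 342.4 K: ΣzᵢPᵢˢᵃᵗ = 186.23 kPa
  T = 353.3 K: ΣzᵢPᵢˢᵃᵗ = 247.47 kPa
  T = 347.9 K: ΣzᵢPᵢˢᵃᵗ = 215.42 kPa
  T = 345.1 K: ΣzᵢPᵢˢᵃᵗ = 200.14 kPa
Interpolating between 345.1 K and 347.9 K gives T ≈ 345.7 K.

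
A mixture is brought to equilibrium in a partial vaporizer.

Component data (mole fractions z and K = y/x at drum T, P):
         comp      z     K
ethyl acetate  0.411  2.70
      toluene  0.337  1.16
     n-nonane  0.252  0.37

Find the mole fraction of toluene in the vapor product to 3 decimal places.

Let ψ = V/F and solve Σ zᵢ(Kᵢ−1)/(1+ψ(Kᵢ−1)) = 0.
Feasibility: ΣzᵢKᵢ = 1.594, Σzᵢ/Kᵢ = 1.124 — both > 1, two phases present.
Iterate (Newton) starting at ψ = 0.5:
  ψ = 0.500: g = 0.1958, g' = -0.568 → ψ = 0.845
  ψ = 0.845: g = -0.0052, g' = -0.664 → ψ = 0.837
Converged at ψ = 0.837.
Compositions from xᵢ = zᵢ/(1+ψ(Kᵢ−1)), yᵢ = Kᵢxᵢ:
  ethyl acetate: x = 0.170, y = 0.458
  toluene: x = 0.297, y = 0.345
  n-nonane: x = 0.533, y = 0.197

y_toluene = 0.345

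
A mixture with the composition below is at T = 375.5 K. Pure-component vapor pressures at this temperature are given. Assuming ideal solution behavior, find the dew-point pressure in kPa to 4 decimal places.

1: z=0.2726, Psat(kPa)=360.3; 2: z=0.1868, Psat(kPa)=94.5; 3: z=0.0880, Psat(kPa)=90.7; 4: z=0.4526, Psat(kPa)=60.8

Pdew = 89.7052 kPa

At the dew point ψ → 1, so Σzᵢ/Kᵢ = 1 with Kᵢ = Pᵢˢᵃᵗ/P ⇒ 1/P = Σzᵢ/Pᵢˢᵃᵗ.
1/P = 0.2726/360.3 + 0.1868/94.5 + 0.0880/90.7 + 0.4526/60.8 = 0.0111476 ⇒ P = 89.7052 kPa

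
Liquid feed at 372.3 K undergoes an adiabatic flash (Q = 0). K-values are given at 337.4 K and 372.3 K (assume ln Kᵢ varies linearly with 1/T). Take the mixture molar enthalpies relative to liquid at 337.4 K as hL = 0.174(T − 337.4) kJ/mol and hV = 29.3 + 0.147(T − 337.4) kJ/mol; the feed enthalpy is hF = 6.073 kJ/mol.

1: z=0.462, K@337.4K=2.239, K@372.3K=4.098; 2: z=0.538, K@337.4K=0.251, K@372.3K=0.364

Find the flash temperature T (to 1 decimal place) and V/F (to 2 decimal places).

T = 338.5 K, V/F = 0.20

Adiabatic flash: solve Rachford–Rice at each trial T, then check hF = ψ·hV(T) + (1−ψ)·hL(T).
  T = 337.4 K: K = (2.239, 0.251), RR gives ψ = 0.183, H_out = 5.350 kJ/mol
  T = 372.3 K: K = (4.098, 0.364), RR gives ψ = 0.553, H_out = 21.747 kJ/mol
  T = 354.9 K: K = (3.077, 0.305), RR gives ψ = 0.406, H_out = 14.747 kJ/mol
  T = 346.1 K: K = (2.633, 0.277), RR gives ψ = 0.310, H_out = 10.519 kJ/mol
  T = 341.8 K: K = (2.433, 0.264), RR gives ψ = 0.252, H_out = 8.129 kJ/mol
  T = 339.6 K: K = (2.335, 0.258), RR gives ψ = 0.219, H_out = 6.790 kJ/mol
Linear interpolation between T = 337.4 (H_out = 5.350) and T = 339.6 (H_out = 6.790) on hF = 6.073 gives T ≈ 338.5 K, at which ψ = 0.20.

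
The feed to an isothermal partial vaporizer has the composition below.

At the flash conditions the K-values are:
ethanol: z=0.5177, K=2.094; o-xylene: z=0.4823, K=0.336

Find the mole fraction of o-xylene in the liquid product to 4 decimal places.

x_o-xylene = 0.6223

Rachford–Rice: g(β) = Σ zᵢ(Kᵢ−1)/(1+β(Kᵢ−1)) = 0.
g(0) = ΣzᵢKᵢ − 1 = 0.2461 and g(1) = 1 − Σzᵢ/Kᵢ = -0.6826, so a root lies in (0, 1).
Binary case is linear: z₁(K₁−1)(1+β(K₂−1)) + z₂(K₂−1)(1+β(K₁−1)) = 0
⇒ β = [z₁(K₁−1)+z₂(K₂−1)] / [−(K₁−1)(K₂−1)] = 0.24612/0.72642 = 0.3388
Compositions from xᵢ = zᵢ/(1+β(Kᵢ−1)), yᵢ = Kᵢxᵢ:
  ethanol: x = 0.3777, y = 0.7909
  o-xylene: x = 0.6223, y = 0.2091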